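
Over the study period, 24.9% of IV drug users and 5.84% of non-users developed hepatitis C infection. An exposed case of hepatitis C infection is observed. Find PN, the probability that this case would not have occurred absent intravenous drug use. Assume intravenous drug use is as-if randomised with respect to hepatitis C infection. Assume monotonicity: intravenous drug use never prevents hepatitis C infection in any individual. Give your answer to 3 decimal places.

p₁ = 0.249, p₀ = 0.0584.
Under exogeneity and monotonicity, PN = (p₁ − p₀) / p₁.
PN = (0.249 − 0.0584) / 0.249 = 0.1906 / 0.249 ≈ 0.7655

PN ≈ 0.765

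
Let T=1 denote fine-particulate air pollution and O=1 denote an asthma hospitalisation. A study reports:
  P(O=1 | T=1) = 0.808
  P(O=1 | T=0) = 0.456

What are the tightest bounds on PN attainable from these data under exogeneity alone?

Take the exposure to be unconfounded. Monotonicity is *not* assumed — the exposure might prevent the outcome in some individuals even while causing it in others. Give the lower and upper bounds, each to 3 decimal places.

Let p₁ = 0.808, p₀ = 0.456.
Under exogeneity alone the bounds on PN are max{0,(p₁−p₀)/p₁} ≤ PN ≤ min{1,(1−p₀)/p₁}.
  lower = (p₁ − p₀)/p₁ = 0.352 / 0.808 ≈ 0.4356
  upper = min{1, (1 − p₀)/p₁} = 0.544 / 0.808 ≈ 0.6733

0.436 ≤ PN ≤ 0.673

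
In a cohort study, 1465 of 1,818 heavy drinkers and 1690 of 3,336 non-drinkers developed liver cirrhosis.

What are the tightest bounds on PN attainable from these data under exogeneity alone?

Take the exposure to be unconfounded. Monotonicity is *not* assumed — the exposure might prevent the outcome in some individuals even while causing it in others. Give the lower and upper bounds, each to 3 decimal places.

p₁ = P(outcome | exposed) = 1465/1818 = 0.80583
p₀ = P(outcome | unexposed) = 1690/3336 = 0.50659
Under exogeneity alone the bounds on PN are max{0,(p₁−p₀)/p₁} ≤ PN ≤ min{1,(1−p₀)/p₁}.
  lower = (p₁ − p₀)/p₁ = 0.29924 / 0.80583 ≈ 0.3713
  upper = min{1, (1 − p₀)/p₁} = 0.49341 / 0.80583 ≈ 0.6123

0.371 ≤ PN ≤ 0.612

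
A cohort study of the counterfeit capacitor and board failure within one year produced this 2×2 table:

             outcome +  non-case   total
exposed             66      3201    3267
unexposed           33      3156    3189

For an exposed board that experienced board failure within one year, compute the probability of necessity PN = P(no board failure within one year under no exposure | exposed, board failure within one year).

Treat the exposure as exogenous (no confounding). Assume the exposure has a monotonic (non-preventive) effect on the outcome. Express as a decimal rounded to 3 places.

PN ≈ 0.488

p₁ = P(outcome | exposed) = 66/3267 = 0.020202
p₀ = P(outcome | unexposed) = 33/3189 = 0.010348
Under exogeneity and monotonicity, PN = (p₁ − p₀) / p₁.
PN = (0.020202 − 0.010348) / 0.020202 = 0.0098539 / 0.020202 ≈ 0.4878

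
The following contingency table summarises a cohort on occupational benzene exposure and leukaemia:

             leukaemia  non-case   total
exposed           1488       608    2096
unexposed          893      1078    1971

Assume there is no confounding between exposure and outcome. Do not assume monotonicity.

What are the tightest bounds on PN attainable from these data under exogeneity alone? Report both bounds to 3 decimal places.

p₁ = P(outcome | exposed) = 1488/2096 = 0.70992
p₀ = P(outcome | unexposed) = 893/1971 = 0.45307
Under exogeneity alone the bounds on PN are max{0,(p₁−p₀)/p₁} ≤ PN ≤ min{1,(1−p₀)/p₁}.
  lower = (p₁ − p₀)/p₁ = 0.25685 / 0.70992 ≈ 0.3618
  upper = min{1, (1 − p₀)/p₁} = 0.54693 / 0.70992 ≈ 0.7704

0.362 ≤ PN ≤ 0.770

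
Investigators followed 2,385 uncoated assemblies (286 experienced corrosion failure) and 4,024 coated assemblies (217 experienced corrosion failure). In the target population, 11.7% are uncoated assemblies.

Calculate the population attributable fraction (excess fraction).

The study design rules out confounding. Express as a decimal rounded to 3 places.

p₁ = P(outcome | exposed) = 286/2385 = 0.11992
p₀ = P(outcome | unexposed) = 217/4024 = 0.053926
Overall risk P(Y=1) = π·p₁ + (1−π)·p₀ = 0.117×0.11992 + 0.883×0.053926 = 0.061647.
Under exogeneity, PAF = [P(Y=1) − p₀] / P(Y=1).
PAF = (0.061647 − 0.053926) / 0.061647 ≈ 0.1252

PAF ≈ 0.125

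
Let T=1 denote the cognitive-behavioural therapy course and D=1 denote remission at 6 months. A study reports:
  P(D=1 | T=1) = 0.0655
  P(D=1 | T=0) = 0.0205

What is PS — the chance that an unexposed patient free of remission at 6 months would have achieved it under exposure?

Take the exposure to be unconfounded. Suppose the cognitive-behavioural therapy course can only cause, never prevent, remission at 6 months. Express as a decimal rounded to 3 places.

PS ≈ 0.046

Let p₁ = 0.0655, p₀ = 0.0205.
Under exogeneity and monotonicity, PS = (p₁ − p₀) / (1 − p₀).
PS = (0.0655 − 0.0205) / (1 − 0.0205) = 0.045 / 0.9795 ≈ 0.0459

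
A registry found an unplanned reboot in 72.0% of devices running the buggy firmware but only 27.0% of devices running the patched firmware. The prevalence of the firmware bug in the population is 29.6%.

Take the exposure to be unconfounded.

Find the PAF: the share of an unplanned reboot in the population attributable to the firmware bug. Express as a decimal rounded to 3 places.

p₁ = 0.72, p₀ = 0.27.
Overall risk P(Y=1) = π·p₁ + (1−π)·p₀ = 0.296×0.72 + 0.704×0.27 = 0.4032.
Under exogeneity, PAF = [P(Y=1) − p₀] / P(Y=1).
PAF = (0.4032 − 0.27) / 0.4032 ≈ 0.3304

PAF ≈ 0.330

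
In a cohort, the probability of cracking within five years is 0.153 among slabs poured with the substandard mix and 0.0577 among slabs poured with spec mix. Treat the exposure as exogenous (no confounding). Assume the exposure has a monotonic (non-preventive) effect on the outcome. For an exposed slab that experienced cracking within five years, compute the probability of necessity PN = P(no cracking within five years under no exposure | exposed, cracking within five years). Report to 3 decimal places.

PN ≈ 0.623

Let p₁ = 0.153, p₀ = 0.0577.
Under exogeneity and monotonicity, PN = (p₁ − p₀) / p₁.
PN = (0.153 − 0.0577) / 0.153 = 0.0953 / 0.153 ≈ 0.6229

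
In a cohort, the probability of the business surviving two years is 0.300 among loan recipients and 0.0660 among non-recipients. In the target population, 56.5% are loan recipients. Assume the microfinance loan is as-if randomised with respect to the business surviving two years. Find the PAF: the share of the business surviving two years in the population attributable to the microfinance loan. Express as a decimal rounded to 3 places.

PAF ≈ 0.667

Let p₁ = 0.3, p₀ = 0.066.
Overall risk P(Y=1) = π·p₁ + (1−π)·p₀ = 0.565×0.3 + 0.435×0.066 = 0.19821.
Under exogeneity, PAF = [P(Y=1) − p₀] / P(Y=1).
PAF = (0.19821 − 0.066) / 0.19821 ≈ 0.6670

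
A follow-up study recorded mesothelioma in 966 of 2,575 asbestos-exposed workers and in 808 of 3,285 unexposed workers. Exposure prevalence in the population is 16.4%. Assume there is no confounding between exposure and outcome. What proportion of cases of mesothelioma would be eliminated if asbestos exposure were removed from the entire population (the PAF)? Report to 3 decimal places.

PAF ≈ 0.079

p₁ = P(outcome | exposed) = 966/2575 = 0.37515
p₀ = P(outcome | unexposed) = 808/3285 = 0.24597
Overall risk P(Y=1) = π·p₁ + (1−π)·p₀ = 0.164×0.37515 + 0.836×0.24597 = 0.26715.
Under exogeneity, PAF = [P(Y=1) − p₀] / P(Y=1).
PAF = (0.26715 − 0.24597) / 0.26715 ≈ 0.0793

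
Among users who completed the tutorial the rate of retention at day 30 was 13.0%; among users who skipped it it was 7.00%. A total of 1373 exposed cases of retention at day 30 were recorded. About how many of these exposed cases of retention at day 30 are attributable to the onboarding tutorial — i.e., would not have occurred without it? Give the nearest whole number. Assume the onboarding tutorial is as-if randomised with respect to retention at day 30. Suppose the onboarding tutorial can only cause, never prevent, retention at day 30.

about 634 cases

p₁ = 0.13, p₀ = 0.07.
PN = (p₁ − p₀)/p₁ = (0.13 − 0.07) / 0.13 ≈ 0.46154.
Attributable cases ≈ PN × (exposed cases) = 0.46154 × 1373 ≈ 633.69.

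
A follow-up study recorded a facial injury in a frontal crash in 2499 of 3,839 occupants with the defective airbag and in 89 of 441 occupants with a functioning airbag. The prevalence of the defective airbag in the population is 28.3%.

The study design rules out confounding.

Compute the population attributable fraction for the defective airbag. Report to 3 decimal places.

PAF ≈ 0.386

p₁ = P(outcome | exposed) = 2499/3839 = 0.65095
p₀ = P(outcome | unexposed) = 89/441 = 0.20181
Overall risk P(Y=1) = π·p₁ + (1−π)·p₀ = 0.283×0.65095 + 0.717×0.20181 = 0.32892.
Under exogeneity, PAF = [P(Y=1) − p₀] / P(Y=1).
PAF = (0.32892 − 0.20181) / 0.32892 ≈ 0.3864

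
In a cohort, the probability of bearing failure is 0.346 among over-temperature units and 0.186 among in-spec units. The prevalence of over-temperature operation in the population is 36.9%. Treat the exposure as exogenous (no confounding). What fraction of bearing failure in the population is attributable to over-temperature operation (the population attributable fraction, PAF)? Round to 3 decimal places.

Let p₁ = 0.346, p₀ = 0.186.
Overall risk P(Y=1) = π·p₁ + (1−π)·p₀ = 0.369×0.346 + 0.631×0.186 = 0.24504.
Under exogeneity, PAF = [P(Y=1) − p₀] / P(Y=1).
PAF = (0.24504 − 0.186) / 0.24504 ≈ 0.2409

PAF ≈ 0.241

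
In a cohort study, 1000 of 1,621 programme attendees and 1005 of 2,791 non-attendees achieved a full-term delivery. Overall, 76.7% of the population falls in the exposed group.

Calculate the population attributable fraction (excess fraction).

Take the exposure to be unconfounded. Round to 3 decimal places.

PAF ≈ 0.354

p₁ = P(outcome | exposed) = 1000/1621 = 0.6169
p₀ = P(outcome | unexposed) = 1005/2791 = 0.36009
Overall risk P(Y=1) = π·p₁ + (1−π)·p₀ = 0.767×0.6169 + 0.233×0.36009 = 0.55706.
Under exogeneity, PAF = [P(Y=1) − p₀] / P(Y=1).
PAF = (0.55706 − 0.36009) / 0.55706 ≈ 0.3536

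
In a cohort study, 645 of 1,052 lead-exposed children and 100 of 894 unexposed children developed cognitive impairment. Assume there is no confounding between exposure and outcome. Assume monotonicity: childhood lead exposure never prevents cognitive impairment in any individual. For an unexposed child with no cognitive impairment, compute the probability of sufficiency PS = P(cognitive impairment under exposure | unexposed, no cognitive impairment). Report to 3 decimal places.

p₁ = P(outcome | exposed) = 645/1052 = 0.61312
p₀ = P(outcome | unexposed) = 100/894 = 0.11186
Under exogeneity and monotonicity, PS = (p₁ − p₀) / (1 − p₀).
PS = (0.61312 − 0.11186) / (1 − 0.11186) = 0.50126 / 0.88814 ≈ 0.5644

PS ≈ 0.564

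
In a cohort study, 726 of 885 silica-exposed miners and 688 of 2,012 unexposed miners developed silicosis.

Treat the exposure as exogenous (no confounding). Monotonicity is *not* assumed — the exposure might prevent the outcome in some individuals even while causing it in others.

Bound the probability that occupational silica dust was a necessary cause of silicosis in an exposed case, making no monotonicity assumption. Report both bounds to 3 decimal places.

p₁ = P(outcome | exposed) = 726/885 = 0.82034
p₀ = P(outcome | unexposed) = 688/2012 = 0.34195
Under exogeneity alone the bounds on PN are max{0,(p₁−p₀)/p₁} ≤ PN ≤ min{1,(1−p₀)/p₁}.
  lower = (p₁ − p₀)/p₁ = 0.47839 / 0.82034 ≈ 0.5832
  upper = min{1, (1 − p₀)/p₁} = 0.65805 / 0.82034 ≈ 0.8022

0.583 ≤ PN ≤ 0.802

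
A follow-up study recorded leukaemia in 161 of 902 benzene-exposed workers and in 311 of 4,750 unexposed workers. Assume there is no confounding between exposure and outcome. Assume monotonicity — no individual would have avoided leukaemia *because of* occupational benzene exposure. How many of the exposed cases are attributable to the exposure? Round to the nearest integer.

p₁ = P(outcome | exposed) = 161/902 = 0.17849
p₀ = P(outcome | unexposed) = 311/4750 = 0.065474
PN = (p₁ − p₀)/p₁ = (0.17849 − 0.065474) / 0.17849 ≈ 0.63318.
Attributable cases ≈ PN × (exposed cases) = 0.63318 × 161 ≈ 101.94.

about 102 cases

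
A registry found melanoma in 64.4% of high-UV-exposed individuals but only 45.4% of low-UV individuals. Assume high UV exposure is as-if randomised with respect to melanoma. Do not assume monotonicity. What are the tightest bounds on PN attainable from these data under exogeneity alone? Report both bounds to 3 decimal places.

p₁ = 0.644, p₀ = 0.454.
Under exogeneity alone the bounds on PN are max{0,(p₁−p₀)/p₁} ≤ PN ≤ min{1,(1−p₀)/p₁}.
  lower = (p₁ − p₀)/p₁ = 0.19 / 0.644 ≈ 0.2950
  upper = min{1, (1 − p₀)/p₁} = 0.546 / 0.644 ≈ 0.8478

0.295 ≤ PN ≤ 0.848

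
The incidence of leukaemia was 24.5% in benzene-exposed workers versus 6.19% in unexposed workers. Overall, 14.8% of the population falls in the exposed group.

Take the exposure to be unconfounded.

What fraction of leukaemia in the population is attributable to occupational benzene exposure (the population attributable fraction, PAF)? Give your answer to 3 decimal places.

p₁ = 0.245, p₀ = 0.0619.
Overall risk P(Y=1) = π·p₁ + (1−π)·p₀ = 0.148×0.245 + 0.852×0.0619 = 0.088999.
Under exogeneity, PAF = [P(Y=1) − p₀] / P(Y=1).
PAF = (0.088999 − 0.0619) / 0.088999 ≈ 0.3045

PAF ≈ 0.304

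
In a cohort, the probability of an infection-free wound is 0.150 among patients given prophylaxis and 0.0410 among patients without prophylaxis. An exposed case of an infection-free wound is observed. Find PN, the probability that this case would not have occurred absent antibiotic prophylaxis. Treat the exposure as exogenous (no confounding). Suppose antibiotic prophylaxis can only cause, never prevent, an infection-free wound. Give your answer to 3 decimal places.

Let p₁ = 0.15, p₀ = 0.041.
Under exogeneity and monotonicity, PN = (p₁ − p₀) / p₁.
PN = (0.15 − 0.041) / 0.15 = 0.109 / 0.15 ≈ 0.7267

PN ≈ 0.727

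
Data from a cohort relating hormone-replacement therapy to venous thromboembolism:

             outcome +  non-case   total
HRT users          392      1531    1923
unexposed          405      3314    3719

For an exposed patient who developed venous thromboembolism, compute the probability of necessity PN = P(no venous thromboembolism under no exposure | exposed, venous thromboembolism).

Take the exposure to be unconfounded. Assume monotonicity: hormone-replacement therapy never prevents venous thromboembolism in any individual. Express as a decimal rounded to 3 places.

p₁ = P(outcome | exposed) = 392/1923 = 0.20385
p₀ = P(outcome | unexposed) = 405/3719 = 0.1089
Under exogeneity and monotonicity, PN = (p₁ − p₀) / p₁.
PN = (0.20385 − 0.1089) / 0.20385 = 0.094948 / 0.20385 ≈ 0.4658

PN ≈ 0.466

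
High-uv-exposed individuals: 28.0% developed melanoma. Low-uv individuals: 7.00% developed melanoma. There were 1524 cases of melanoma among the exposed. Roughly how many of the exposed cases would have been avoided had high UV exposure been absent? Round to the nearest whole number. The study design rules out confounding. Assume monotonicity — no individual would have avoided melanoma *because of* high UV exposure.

about 1143 cases

p₁ = 0.28, p₀ = 0.07.
PN = (p₁ − p₀)/p₁ = (0.28 − 0.07) / 0.28 ≈ 0.75000.
Attributable cases ≈ PN × (exposed cases) = 0.75000 × 1524 ≈ 1143.00.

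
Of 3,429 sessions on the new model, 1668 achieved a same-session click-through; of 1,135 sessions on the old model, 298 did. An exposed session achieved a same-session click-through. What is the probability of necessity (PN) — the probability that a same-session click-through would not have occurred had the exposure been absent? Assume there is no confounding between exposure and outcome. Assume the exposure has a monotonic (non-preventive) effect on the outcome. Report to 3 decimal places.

PN ≈ 0.460

p₁ = P(outcome | exposed) = 1668/3429 = 0.48644
p₀ = P(outcome | unexposed) = 298/1135 = 0.26256
Under exogeneity and monotonicity, PN = (p₁ − p₀) / p₁.
PN = (0.48644 − 0.26256) / 0.48644 = 0.22388 / 0.48644 ≈ 0.4603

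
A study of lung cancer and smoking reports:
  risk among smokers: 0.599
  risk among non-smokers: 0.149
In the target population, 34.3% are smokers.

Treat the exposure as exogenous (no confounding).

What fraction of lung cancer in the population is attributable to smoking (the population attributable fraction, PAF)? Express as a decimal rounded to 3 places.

Let p₁ = 0.599, p₀ = 0.149.
Overall risk P(Y=1) = π·p₁ + (1−π)·p₀ = 0.343×0.599 + 0.657×0.149 = 0.30335.
Under exogeneity, PAF = [P(Y=1) − p₀] / P(Y=1).
PAF = (0.30335 − 0.149) / 0.30335 ≈ 0.5088

PAF ≈ 0.509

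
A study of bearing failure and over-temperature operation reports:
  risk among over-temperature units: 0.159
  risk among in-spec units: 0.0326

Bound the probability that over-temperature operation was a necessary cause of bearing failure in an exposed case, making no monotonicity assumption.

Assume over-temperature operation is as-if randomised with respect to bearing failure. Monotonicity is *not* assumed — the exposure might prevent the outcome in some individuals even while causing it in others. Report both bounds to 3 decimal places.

Let p₁ = 0.159, p₀ = 0.0326.
Under exogeneity alone the bounds on PN are max{0,(p₁−p₀)/p₁} ≤ PN ≤ min{1,(1−p₀)/p₁}.
  lower = (p₁ − p₀)/p₁ = 0.1264 / 0.159 ≈ 0.7950
  upper = min{1, (1 − p₀)/p₁} = 0.9674 / 0.159 ≈ 6.0843 → capped at 1

0.795 ≤ PN ≤ 1.000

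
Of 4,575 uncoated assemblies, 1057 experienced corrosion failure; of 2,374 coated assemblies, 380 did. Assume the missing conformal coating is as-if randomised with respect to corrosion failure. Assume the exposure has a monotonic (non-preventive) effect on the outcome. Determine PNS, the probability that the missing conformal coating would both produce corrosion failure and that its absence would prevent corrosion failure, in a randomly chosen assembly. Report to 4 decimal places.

p₁ = P(outcome | exposed) = 1057/4575 = 0.23104
p₀ = P(outcome | unexposed) = 380/2374 = 0.16007
Under exogeneity and monotonicity, PNS = p₁ − p₀.
PNS = 0.23104 − 0.16007 = 0.070971

PNS ≈ 0.0710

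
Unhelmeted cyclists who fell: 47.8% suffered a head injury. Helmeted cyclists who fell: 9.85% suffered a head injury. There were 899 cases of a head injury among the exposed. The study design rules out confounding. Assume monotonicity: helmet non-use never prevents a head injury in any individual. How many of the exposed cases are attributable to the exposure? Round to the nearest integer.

p₁ = 0.478, p₀ = 0.0985.
PN = (p₁ − p₀)/p₁ = (0.478 − 0.0985) / 0.478 ≈ 0.79393.
Attributable cases ≈ PN × (exposed cases) = 0.79393 × 899 ≈ 713.75.

about 714 cases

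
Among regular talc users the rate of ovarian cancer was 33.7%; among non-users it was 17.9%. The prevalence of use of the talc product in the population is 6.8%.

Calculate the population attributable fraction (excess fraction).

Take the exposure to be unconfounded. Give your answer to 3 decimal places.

PAF ≈ 0.057

p₁ = 0.337, p₀ = 0.179.
Overall risk P(Y=1) = π·p₁ + (1−π)·p₀ = 0.068×0.337 + 0.932×0.179 = 0.18974.
Under exogeneity, PAF = [P(Y=1) − p₀] / P(Y=1).
PAF = (0.18974 − 0.179) / 0.18974 ≈ 0.0566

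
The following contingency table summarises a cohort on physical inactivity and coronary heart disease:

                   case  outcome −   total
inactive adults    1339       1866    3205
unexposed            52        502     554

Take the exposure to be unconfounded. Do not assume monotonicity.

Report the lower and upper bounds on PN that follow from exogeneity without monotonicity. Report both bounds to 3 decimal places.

0.775 ≤ PN ≤ 1.000

p₁ = P(outcome | exposed) = 1339/3205 = 0.41778
p₀ = P(outcome | unexposed) = 52/554 = 0.093863
Under exogeneity alone the bounds on PN are max{0,(p₁−p₀)/p₁} ≤ PN ≤ min{1,(1−p₀)/p₁}.
  lower = (p₁ − p₀)/p₁ = 0.32392 / 0.41778 ≈ 0.7753
  upper = min{1, (1 − p₀)/p₁} = 0.90614 / 0.41778 ≈ 2.1689 → capped at 1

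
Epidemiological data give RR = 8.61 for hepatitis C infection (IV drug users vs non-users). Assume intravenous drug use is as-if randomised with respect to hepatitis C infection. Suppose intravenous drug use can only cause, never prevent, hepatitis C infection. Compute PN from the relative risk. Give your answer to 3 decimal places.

PN ≈ 0.884

Under exogeneity and monotonicity, PN = (RR − 1) / RR = 1 − 1/RR.
PN = (8.61 − 1) / 8.61 = 7.61 / 8.61 ≈ 0.8839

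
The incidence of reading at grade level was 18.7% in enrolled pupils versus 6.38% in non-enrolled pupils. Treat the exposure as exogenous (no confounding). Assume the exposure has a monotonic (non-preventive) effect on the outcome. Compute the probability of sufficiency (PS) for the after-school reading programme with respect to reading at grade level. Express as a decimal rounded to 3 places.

PS ≈ 0.132

p₁ = 0.187, p₀ = 0.0638.
Under exogeneity and monotonicity, PS = (p₁ − p₀) / (1 − p₀).
PS = (0.187 − 0.0638) / (1 − 0.0638) = 0.1232 / 0.9362 ≈ 0.1316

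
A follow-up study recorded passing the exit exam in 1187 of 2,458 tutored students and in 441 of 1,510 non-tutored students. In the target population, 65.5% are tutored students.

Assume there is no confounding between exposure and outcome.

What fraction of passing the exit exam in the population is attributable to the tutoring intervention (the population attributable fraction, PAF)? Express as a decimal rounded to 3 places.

PAF ≈ 0.300

p₁ = P(outcome | exposed) = 1187/2458 = 0.48291
p₀ = P(outcome | unexposed) = 441/1510 = 0.29205
Overall risk P(Y=1) = π·p₁ + (1−π)·p₀ = 0.655×0.48291 + 0.345×0.29205 = 0.41707.
Under exogeneity, PAF = [P(Y=1) − p₀] / P(Y=1).
PAF = (0.41707 − 0.29205) / 0.41707 ≈ 0.2997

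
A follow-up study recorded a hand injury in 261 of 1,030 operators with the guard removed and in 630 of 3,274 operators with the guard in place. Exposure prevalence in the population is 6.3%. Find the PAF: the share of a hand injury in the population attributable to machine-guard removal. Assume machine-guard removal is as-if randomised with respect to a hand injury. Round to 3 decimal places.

PAF ≈ 0.020

p₁ = P(outcome | exposed) = 261/1030 = 0.2534
p₀ = P(outcome | unexposed) = 630/3274 = 0.19243
Overall risk P(Y=1) = π·p₁ + (1−π)·p₀ = 0.063×0.2534 + 0.937×0.19243 = 0.19627.
Under exogeneity, PAF = [P(Y=1) − p₀] / P(Y=1).
PAF = (0.19627 − 0.19243) / 0.19627 ≈ 0.0196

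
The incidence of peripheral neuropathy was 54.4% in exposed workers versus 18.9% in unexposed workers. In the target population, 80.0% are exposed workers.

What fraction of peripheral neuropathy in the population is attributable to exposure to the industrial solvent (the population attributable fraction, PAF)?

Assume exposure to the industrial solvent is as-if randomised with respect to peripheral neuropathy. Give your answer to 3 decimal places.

p₁ = 0.544, p₀ = 0.189.
Overall risk P(Y=1) = π·p₁ + (1−π)·p₀ = 0.8×0.544 + 0.2×0.189 = 0.473.
Under exogeneity, PAF = [P(Y=1) − p₀] / P(Y=1).
PAF = (0.473 − 0.189) / 0.473 ≈ 0.6004

PAF ≈ 0.600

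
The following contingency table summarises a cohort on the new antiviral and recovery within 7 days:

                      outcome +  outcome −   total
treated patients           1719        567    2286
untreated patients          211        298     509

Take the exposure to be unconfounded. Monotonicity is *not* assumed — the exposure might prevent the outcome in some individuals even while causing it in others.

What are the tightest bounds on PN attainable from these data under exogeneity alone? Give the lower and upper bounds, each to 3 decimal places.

0.449 ≤ PN ≤ 0.779

p₁ = P(outcome | exposed) = 1719/2286 = 0.75197
p₀ = P(outcome | unexposed) = 211/509 = 0.41454
Under exogeneity alone the bounds on PN are max{0,(p₁−p₀)/p₁} ≤ PN ≤ min{1,(1−p₀)/p₁}.
  lower = (p₁ − p₀)/p₁ = 0.33743 / 0.75197 ≈ 0.4487
  upper = min{1, (1 − p₀)/p₁} = 0.58546 / 0.75197 ≈ 0.7786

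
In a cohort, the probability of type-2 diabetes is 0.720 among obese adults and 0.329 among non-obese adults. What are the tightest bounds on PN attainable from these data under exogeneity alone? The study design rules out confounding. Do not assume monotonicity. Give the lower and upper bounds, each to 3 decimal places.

0.543 ≤ PN ≤ 0.932

Let p₁ = 0.72, p₀ = 0.329.
Under exogeneity alone the bounds on PN are max{0,(p₁−p₀)/p₁} ≤ PN ≤ min{1,(1−p₀)/p₁}.
  lower = (p₁ − p₀)/p₁ = 0.391 / 0.72 ≈ 0.5431
  upper = min{1, (1 − p₀)/p₁} = 0.671 / 0.72 ≈ 0.9319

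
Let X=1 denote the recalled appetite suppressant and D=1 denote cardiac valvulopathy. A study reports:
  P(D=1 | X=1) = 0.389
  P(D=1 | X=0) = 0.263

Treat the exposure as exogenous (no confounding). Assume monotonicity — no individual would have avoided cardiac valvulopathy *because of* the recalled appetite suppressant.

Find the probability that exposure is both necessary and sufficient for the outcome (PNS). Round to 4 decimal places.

Let p₁ = 0.389, p₀ = 0.263.
Under exogeneity and monotonicity, PNS = p₁ − p₀.
PNS = 0.389 − 0.263 = 0.126

PNS ≈ 0.1260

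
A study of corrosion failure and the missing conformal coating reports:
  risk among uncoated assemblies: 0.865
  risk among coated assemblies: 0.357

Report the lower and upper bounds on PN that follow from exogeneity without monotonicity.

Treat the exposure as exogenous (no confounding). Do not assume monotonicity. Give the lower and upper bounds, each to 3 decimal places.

0.587 ≤ PN ≤ 0.743

Let p₁ = 0.865, p₀ = 0.357.
Under exogeneity alone the bounds on PN are max{0,(p₁−p₀)/p₁} ≤ PN ≤ min{1,(1−p₀)/p₁}.
  lower = (p₁ − p₀)/p₁ = 0.508 / 0.865 ≈ 0.5873
  upper = min{1, (1 − p₀)/p₁} = 0.643 / 0.865 ≈ 0.7434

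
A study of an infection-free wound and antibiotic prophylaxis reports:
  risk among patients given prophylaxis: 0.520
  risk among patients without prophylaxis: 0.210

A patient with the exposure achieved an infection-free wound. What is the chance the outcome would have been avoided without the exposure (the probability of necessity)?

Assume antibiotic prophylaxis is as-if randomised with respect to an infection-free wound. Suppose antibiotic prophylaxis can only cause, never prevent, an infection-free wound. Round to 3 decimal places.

Let p₁ = 0.52, p₀ = 0.21.
Under exogeneity and monotonicity, PN = (p₁ − p₀) / p₁.
PN = (0.52 − 0.21) / 0.52 = 0.31 / 0.52 ≈ 0.5962

PN ≈ 0.596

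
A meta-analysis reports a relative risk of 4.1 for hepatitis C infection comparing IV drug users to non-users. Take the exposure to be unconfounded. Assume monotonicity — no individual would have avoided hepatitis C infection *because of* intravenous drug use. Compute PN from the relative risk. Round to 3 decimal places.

PN ≈ 0.756

Under exogeneity and monotonicity, PN = (RR − 1) / RR = 1 − 1/RR.
PN = (4.1 − 1) / 4.1 = 3.1 / 4.1 ≈ 0.7561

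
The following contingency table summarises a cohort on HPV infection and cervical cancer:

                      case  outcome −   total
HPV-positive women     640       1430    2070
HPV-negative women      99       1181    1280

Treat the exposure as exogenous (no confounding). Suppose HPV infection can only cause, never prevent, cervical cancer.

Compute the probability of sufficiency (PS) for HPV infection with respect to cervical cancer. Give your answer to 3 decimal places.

p₁ = P(outcome | exposed) = 640/2070 = 0.30918
p₀ = P(outcome | unexposed) = 99/1280 = 0.077344
Under exogeneity and monotonicity, PS = (p₁ − p₀) / (1 − p₀).
PS = (0.30918 − 0.077344) / (1 − 0.077344) = 0.23183 / 0.92266 ≈ 0.2513

PS ≈ 0.251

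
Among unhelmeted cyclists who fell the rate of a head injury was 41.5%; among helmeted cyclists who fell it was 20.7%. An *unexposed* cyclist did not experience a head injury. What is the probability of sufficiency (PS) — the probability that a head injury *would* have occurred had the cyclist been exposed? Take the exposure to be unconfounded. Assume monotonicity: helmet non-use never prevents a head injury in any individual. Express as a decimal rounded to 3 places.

PS ≈ 0.262

p₁ = 0.415, p₀ = 0.207.
Under exogeneity and monotonicity, PS = (p₁ − p₀) / (1 − p₀).
PS = (0.415 − 0.207) / (1 − 0.207) = 0.208 / 0.793 ≈ 0.2623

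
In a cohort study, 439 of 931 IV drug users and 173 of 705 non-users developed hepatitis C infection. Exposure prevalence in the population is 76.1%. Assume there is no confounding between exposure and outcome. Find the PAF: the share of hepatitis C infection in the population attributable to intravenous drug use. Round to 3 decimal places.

PAF ≈ 0.412

p₁ = P(outcome | exposed) = 439/931 = 0.47154
p₀ = P(outcome | unexposed) = 173/705 = 0.24539
Overall risk P(Y=1) = π·p₁ + (1−π)·p₀ = 0.761×0.47154 + 0.239×0.24539 = 0.41749.
Under exogeneity, PAF = [P(Y=1) − p₀] / P(Y=1).
PAF = (0.41749 − 0.24539) / 0.41749 ≈ 0.4122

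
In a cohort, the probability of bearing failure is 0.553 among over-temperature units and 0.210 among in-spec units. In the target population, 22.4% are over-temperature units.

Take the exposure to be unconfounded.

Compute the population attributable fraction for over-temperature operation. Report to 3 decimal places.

PAF ≈ 0.268

Let p₁ = 0.553, p₀ = 0.21.
Overall risk P(Y=1) = π·p₁ + (1−π)·p₀ = 0.224×0.553 + 0.776×0.21 = 0.28683.
Under exogeneity, PAF = [P(Y=1) − p₀] / P(Y=1).
PAF = (0.28683 − 0.21) / 0.28683 ≈ 0.2679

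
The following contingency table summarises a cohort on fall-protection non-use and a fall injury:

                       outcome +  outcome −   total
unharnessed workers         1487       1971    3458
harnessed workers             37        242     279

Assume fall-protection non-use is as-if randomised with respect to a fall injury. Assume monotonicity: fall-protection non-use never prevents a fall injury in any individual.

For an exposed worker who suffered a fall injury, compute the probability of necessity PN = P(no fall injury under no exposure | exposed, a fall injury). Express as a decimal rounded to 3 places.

PN ≈ 0.692

p₁ = P(outcome | exposed) = 1487/3458 = 0.43002
p₀ = P(outcome | unexposed) = 37/279 = 0.13262
Under exogeneity and monotonicity, PN = (p₁ − p₀) / p₁.
PN = (0.43002 − 0.13262) / 0.43002 = 0.2974 / 0.43002 ≈ 0.6916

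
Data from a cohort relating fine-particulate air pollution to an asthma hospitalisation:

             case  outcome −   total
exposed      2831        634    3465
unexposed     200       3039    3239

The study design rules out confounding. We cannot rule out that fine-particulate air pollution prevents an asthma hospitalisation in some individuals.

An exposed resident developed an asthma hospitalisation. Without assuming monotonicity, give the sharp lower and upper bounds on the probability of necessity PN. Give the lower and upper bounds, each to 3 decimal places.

0.924 ≤ PN ≤ 1.000

p₁ = P(outcome | exposed) = 2831/3465 = 0.81703
p₀ = P(outcome | unexposed) = 200/3239 = 0.061747
Under exogeneity alone the bounds on PN are max{0,(p₁−p₀)/p₁} ≤ PN ≤ min{1,(1−p₀)/p₁}.
  lower = (p₁ − p₀)/p₁ = 0.75528 / 0.81703 ≈ 0.9244
  upper = min{1, (1 − p₀)/p₁} = 0.93825 / 0.81703 ≈ 1.1484 → capped at 1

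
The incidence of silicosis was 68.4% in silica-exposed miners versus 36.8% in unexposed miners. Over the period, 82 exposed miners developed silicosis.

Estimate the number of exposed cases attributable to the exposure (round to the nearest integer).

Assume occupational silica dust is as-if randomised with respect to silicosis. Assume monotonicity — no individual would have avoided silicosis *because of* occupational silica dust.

p₁ = 0.684, p₀ = 0.368.
PN = (p₁ − p₀)/p₁ = (0.684 − 0.368) / 0.684 ≈ 0.46199.
Attributable cases ≈ PN × (exposed cases) = 0.46199 × 82 ≈ 37.88.

about 38 cases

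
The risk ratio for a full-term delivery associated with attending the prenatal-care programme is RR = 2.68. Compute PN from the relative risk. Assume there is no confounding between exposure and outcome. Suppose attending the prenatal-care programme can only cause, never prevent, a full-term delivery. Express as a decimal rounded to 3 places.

PN ≈ 0.627

Under exogeneity and monotonicity, PN = (RR − 1) / RR = 1 − 1/RR.
PN = (2.68 − 1) / 2.68 = 1.68 / 2.68 ≈ 0.6269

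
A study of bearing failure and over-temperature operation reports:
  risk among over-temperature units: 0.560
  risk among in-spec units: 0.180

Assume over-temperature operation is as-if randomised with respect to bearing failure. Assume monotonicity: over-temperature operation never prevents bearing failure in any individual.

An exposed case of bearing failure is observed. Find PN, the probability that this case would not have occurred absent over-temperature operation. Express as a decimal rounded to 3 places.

PN ≈ 0.679

Let p₁ = 0.56, p₀ = 0.18.
Under exogeneity and monotonicity, PN = (p₁ − p₀) / p₁.
PN = (0.56 − 0.18) / 0.56 = 0.38 / 0.56 ≈ 0.6786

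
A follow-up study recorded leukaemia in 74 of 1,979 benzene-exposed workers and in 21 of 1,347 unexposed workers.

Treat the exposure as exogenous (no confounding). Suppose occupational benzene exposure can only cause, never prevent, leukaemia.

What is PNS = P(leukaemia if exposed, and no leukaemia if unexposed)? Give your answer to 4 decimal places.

PNS ≈ 0.0218

p₁ = P(outcome | exposed) = 74/1979 = 0.037393
p₀ = P(outcome | unexposed) = 21/1347 = 0.01559
Under exogeneity and monotonicity, PNS = p₁ − p₀.
PNS = 0.037393 − 0.01559 = 0.021802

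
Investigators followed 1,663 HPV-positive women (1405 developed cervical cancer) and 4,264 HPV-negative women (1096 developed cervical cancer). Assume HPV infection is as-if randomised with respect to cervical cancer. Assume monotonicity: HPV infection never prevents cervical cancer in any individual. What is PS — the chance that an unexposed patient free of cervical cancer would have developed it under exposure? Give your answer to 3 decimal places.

p₁ = P(outcome | exposed) = 1405/1663 = 0.84486
p₀ = P(outcome | unexposed) = 1096/4264 = 0.25704
Under exogeneity and monotonicity, PS = (p₁ − p₀) / (1 − p₀).
PS = (0.84486 − 0.25704) / (1 − 0.25704) = 0.58782 / 0.74296 ≈ 0.7912

PS ≈ 0.791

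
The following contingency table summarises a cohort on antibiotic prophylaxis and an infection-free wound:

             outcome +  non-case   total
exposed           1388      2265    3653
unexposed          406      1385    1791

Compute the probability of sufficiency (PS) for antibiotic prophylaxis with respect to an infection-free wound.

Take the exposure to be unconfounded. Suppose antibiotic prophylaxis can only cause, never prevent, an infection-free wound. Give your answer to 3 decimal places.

PS ≈ 0.198

p₁ = P(outcome | exposed) = 1388/3653 = 0.37996
p₀ = P(outcome | unexposed) = 406/1791 = 0.22669
Under exogeneity and monotonicity, PS = (p₁ − p₀)/(1 − p₀).
PS = (0.37996 − 0.22669) / 0.77331 ≈ 0.1982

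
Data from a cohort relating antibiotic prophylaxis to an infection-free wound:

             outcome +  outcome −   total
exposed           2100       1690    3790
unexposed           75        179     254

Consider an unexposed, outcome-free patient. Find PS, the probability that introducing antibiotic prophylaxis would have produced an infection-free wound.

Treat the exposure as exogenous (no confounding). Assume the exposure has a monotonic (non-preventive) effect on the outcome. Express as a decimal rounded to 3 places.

PS ≈ 0.367

p₁ = P(outcome | exposed) = 2100/3790 = 0.55409
p₀ = P(outcome | unexposed) = 75/254 = 0.29528
Under exogeneity and monotonicity, PS = (p₁ − p₀) / (1 − p₀).
PS = (0.55409 − 0.29528) / (1 − 0.29528) = 0.25881 / 0.70472 ≈ 0.3673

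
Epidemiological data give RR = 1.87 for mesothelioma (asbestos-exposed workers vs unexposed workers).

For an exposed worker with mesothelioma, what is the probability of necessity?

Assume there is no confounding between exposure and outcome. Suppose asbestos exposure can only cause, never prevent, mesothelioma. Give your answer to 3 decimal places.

PN ≈ 0.465

Under exogeneity and monotonicity, PN = (RR − 1) / RR = 1 − 1/RR.
PN = (1.87 − 1) / 1.87 = 0.87 / 1.87 ≈ 0.4652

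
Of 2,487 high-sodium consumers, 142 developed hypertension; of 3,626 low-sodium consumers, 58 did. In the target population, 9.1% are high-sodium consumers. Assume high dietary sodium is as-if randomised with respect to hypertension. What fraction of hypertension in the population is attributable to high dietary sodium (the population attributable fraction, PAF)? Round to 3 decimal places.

PAF ≈ 0.190

p₁ = P(outcome | exposed) = 142/2487 = 0.057097
p₀ = P(outcome | unexposed) = 58/3626 = 0.015996
Overall risk P(Y=1) = π·p₁ + (1−π)·p₀ = 0.091×0.057097 + 0.909×0.015996 = 0.019736.
Under exogeneity, PAF = [P(Y=1) − p₀] / P(Y=1).
PAF = (0.019736 − 0.015996) / 0.019736 ≈ 0.1895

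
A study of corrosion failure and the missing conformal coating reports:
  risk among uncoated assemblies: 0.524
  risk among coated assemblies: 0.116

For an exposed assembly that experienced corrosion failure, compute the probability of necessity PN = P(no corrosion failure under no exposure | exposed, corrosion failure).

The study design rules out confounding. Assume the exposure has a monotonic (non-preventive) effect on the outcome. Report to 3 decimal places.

Let p₁ = 0.524, p₀ = 0.116.
Under exogeneity and monotonicity, PN = (p₁ − p₀) / p₁.
PN = (0.524 − 0.116) / 0.524 = 0.408 / 0.524 ≈ 0.7786

PN ≈ 0.779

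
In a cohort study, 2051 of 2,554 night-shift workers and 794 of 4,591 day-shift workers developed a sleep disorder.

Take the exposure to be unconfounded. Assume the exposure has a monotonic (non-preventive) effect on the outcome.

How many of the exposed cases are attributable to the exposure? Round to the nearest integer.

about 1609 cases

p₁ = P(outcome | exposed) = 2051/2554 = 0.80305
p₀ = P(outcome | unexposed) = 794/4591 = 0.17295
PN = (p₁ − p₀)/p₁ = (0.80305 − 0.17295) / 0.80305 ≈ 0.78464.
Attributable cases ≈ PN × (exposed cases) = 0.78464 × 2051 ≈ 1609.29.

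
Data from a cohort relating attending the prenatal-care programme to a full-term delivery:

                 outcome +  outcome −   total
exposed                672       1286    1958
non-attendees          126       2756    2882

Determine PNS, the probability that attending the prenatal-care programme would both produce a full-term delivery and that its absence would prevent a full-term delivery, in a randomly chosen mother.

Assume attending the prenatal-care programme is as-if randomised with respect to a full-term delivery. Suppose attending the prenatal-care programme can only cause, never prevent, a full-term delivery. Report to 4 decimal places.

PNS ≈ 0.2995

p₁ = P(outcome | exposed) = 672/1958 = 0.34321
p₀ = P(outcome | unexposed) = 126/2882 = 0.04372
Under exogeneity and monotonicity, PNS = p₁ − p₀.
PNS = 0.34321 − 0.04372 = 0.29949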